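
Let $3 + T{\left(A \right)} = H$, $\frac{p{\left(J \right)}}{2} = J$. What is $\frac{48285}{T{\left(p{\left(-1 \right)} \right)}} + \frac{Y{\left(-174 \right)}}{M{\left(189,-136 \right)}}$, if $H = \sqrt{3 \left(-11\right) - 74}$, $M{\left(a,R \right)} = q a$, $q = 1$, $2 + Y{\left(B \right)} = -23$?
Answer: $- \frac{944155}{756} - \frac{1665 i \sqrt{107}}{4} \approx -1248.9 - 4305.7 i$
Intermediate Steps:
$Y{\left(B \right)} = -25$ ($Y{\left(B \right)} = -2 - 23 = -25$)
$p{\left(J \right)} = 2 J$
$M{\left(a,R \right)} = a$ ($M{\left(a,R \right)} = 1 a = a$)
$H = i \sqrt{107}$ ($H = \sqrt{-33 - 74} = \sqrt{-107} = i \sqrt{107} \approx 10.344 i$)
$T{\left(A \right)} = -3 + i \sqrt{107}$
$\frac{48285}{T{\left(p{\left(-1 \right)} \right)}} + \frac{Y{\left(-174 \right)}}{M{\left(189,-136 \right)}} = \frac{48285}{-3 + i \sqrt{107}} - \frac{25}{189} = - \frac{25}{189} + \frac{48285}{-3 + i \sqrt{107}}$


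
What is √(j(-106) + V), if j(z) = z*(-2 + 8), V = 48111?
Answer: 15*√211 ≈ 217.89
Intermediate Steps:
j(z) = 6*z (j(z) = z*6 = 6*z)
√(j(-106) + V) = √(6*(-106) + 48111) = √(-636 + 48111) = √47475 = 15*√211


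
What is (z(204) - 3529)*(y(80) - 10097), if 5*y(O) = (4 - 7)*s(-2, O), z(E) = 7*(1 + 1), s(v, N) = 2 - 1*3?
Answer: 35488846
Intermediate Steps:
s(v, N) = -1 (s(v, N) = 2 - 3 = -1)
z(E) = 14 (z(E) = 7*2 = 14)
y(O) = 3/5 (y(O) = ((4 - 7)*(-1))/5 = (-3*(-1))/5 = (1/5)*3 = 3/5)
(z(204) - 3529)*(y(80) - 10097) = (14 - 3529)*(3/5 - 10097) = -3515*(-50482/5) = 35488846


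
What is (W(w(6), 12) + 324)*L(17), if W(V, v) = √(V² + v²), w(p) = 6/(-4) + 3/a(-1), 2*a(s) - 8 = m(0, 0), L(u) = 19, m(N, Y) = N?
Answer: 6156 + 57*√257/4 ≈ 6384.4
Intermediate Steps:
a(s) = 4 (a(s) = 4 + (½)*0 = 4 + 0 = 4)
w(p) = -¾ (w(p) = 6/(-4) + 3/4 = 6*(-¼) + 3*(¼) = -3/2 + ¾ = -¾)
(W(w(6), 12) + 324)*L(17) = (√((-¾)² + 12²) + 324)*19 = (√(9/16 + 144) + 324)*19 = (√(2313/16) + 324)*19 = (3*√257/4 + 324)*19 = (324 + 3*√257/4)*19 = 6156 + 57*√257/4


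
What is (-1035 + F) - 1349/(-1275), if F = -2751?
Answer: -4825801/1275 ≈ -3784.9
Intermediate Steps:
(-1035 + F) - 1349/(-1275) = (-1035 - 2751) - 1349/(-1275) = -3786 - 1349*(-1/1275) = -3786 + 1349/1275 = -4825801/1275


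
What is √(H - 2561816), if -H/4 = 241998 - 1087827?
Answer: 10*√8215 ≈ 906.37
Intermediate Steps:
H = 3383316 (H = -4*(241998 - 1087827) = -4*(-845829) = 3383316)
√(H - 2561816) = √(3383316 - 2561816) = √821500 = 10*√8215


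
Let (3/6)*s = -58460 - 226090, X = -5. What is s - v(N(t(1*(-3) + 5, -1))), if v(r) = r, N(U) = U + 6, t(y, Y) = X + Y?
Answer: -569100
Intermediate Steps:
t(y, Y) = -5 + Y
N(U) = 6 + U
s = -569100 (s = 2*(-58460 - 226090) = 2*(-284550) = -569100)
s - v(N(t(1*(-3) + 5, -1))) = -569100 - (6 + (-5 - 1)) = -569100 - (6 - 6) = -569100 - 1*0 = -569100 + 0 = -569100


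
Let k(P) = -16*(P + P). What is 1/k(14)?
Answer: -1/448 ≈ -0.0022321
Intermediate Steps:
k(P) = -32*P
1/k(14) = 1/(-32*14) = 1/(-448) = -1/448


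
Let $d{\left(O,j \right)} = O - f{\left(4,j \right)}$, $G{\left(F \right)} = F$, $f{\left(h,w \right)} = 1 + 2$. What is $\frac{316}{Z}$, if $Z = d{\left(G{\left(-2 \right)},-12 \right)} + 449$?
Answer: $\frac{79}{111} \approx 0.71171$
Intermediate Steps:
$f{\left(h,w \right)} = 3$
$d{\left(O,j \right)} = -3 + O$ ($d{\left(O,j \right)} = O - 3 = -3 + O$)
$Z = 444$ ($Z = \left(-3 - 2\right) + 449 = -5 + 449 = 444$)
$\frac{316}{Z} = \frac{316}{444} = 316 \cdot \frac{1}{444} = \frac{79}{111}$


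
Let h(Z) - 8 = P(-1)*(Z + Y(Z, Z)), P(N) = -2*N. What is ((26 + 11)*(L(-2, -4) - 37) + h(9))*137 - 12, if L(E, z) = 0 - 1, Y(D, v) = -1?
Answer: -189346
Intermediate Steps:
L(E, z) = -1
h(Z) = 6 + 2*Z (h(Z) = 8 + (-2*(-1))*(Z - 1) = 8 + 2*(-1 + Z) = 8 + (-2 + 2*Z) = 6 + 2*Z)
((26 + 11)*(L(-2, -4) - 37) + h(9))*137 - 12 = ((26 + 11)*(-1 - 37) + (6 + 2*9))*137 - 12 = (37*(-38) + (6 + 18))*137 - 12 = (-1406 + 24)*137 - 12 = -1382*137 - 12 = -189334 - 12 = -189346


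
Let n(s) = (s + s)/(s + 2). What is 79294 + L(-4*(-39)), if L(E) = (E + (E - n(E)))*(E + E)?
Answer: 13905730/79 ≈ 1.7602e+5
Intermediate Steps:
n(s) = 2*s/(2 + s) (n(s) = (2*s)/(2 + s) = 2*s/(2 + s))
L(E) = 2*E*(2*E - 2*E/(2 + E)) (L(E) = (E + (E - 2*E/(2 + E)))*(E + E) = (E + (E - 2*E/(2 + E)))*(2*E) = (2*E - 2*E/(2 + E))*(2*E) = 2*E*(2*E - 2*E/(2 + E)))
79294 + L(-4*(-39)) = 79294 + 4*(-4*(-39))²*(1 - 4*(-39))/(2 - 4*(-39)) = 79294 + 4*156²*(1 + 156)/(2 + 156) = 79294 + 4*24336*157/158 = 79294 + 4*24336*(1/158)*157 = 79294 + 7641504/79 = 13905730/79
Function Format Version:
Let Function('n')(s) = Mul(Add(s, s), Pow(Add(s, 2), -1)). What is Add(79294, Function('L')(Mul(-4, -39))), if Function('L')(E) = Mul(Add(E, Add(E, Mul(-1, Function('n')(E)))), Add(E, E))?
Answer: Rational(13905730, 79) ≈ 1.7602e+5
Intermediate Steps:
Function('n')(s) = Mul(2, s, Pow(Add(2, s), -1)) (Function('n')(s) = Mul(Mul(2, s), Pow(Add(2, s), -1)) = Mul(2, s, Pow(Add(2, s), -1)))
Function('L')(E) = Mul(2, E, Add(Mul(2, E), Mul(-2, E, Pow(Add(2, E), -1)))) (Function('L')(E) = Mul(Add(E, Add(E, Mul(-1, Mul(2, E, Pow(Add(2, E), -1))))), Add(E, E)) = Mul(Add(E, Add(E, Mul(-2, E, Pow(Add(2, E), -1)))), Mul(2, E)) = Mul(Add(Mul(2, E), Mul(-2, E, Pow(Add(2, E), -1))), Mul(2, E)) = Mul(2, E, Add(Mul(2, E), Mul(-2, E, Pow(Add(2, E), -1)))))
Add(79294, Function('L')(Mul(-4, -39))) = Add(79294, Mul(4, Pow(Mul(-4, -39), 2), Pow(Add(2, Mul(-4, -39)), -1), Add(1, Mul(-4, -39)))) = Add(79294, Mul(4, Pow(156, 2), Pow(Add(2, 156), -1), Add(1, 156))) = Add(79294, Mul(4, 24336, Pow(158, -1), 157)) = Add(79294, Mul(4, 24336, Rational(1, 158), 157)) = Add(79294, Rational(7641504, 79)) = Rational(13905730, 79)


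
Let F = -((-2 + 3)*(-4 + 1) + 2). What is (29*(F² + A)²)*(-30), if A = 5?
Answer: -31320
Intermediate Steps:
F = 1 (F = -(1*(-3) + 2) = -(-3 + 2) = -1*(-1) = 1)
(29*(F² + A)²)*(-30) = (29*(1² + 5)²)*(-30) = (29*(1 + 5)²)*(-30) = (29*6²)*(-30) = (29*36)*(-30) = 1044*(-30) = -31320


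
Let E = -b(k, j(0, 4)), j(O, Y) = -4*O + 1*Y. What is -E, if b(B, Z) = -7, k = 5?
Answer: -7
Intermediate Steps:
j(O, Y) = Y - 4*O (j(O, Y) = -4*O + Y = Y - 4*O)
E = 7 (E = -1*(-7) = 7)
-E = -1*7 = -7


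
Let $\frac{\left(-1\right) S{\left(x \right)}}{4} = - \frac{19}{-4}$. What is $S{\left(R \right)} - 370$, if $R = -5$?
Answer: $-389$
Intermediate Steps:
$S{\left(x \right)} = -19$ ($S{\left(x \right)} = - 4 \left(- \frac{19}{-4}\right) = - 4 \left(\left(-19\right) \left(- \frac{1}{4}\right)\right) = \left(-4\right) \frac{19}{4} = -19$)
$S{\left(R \right)} - 370 = -19 - 370 = -389$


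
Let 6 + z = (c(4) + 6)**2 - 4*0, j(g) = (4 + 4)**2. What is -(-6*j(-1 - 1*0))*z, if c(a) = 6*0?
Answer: 11520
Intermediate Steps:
c(a) = 0
j(g) = 64 (j(g) = 8**2 = 64)
z = 30 (z = -6 + ((0 + 6)**2 - 4*0) = -6 + (6**2 + 0) = -6 + (36 + 0) = -6 + 36 = 30)
-(-6*j(-1 - 1*0))*z = -(-6*64)*30 = -(-384)*30 = -1*(-11520) = 11520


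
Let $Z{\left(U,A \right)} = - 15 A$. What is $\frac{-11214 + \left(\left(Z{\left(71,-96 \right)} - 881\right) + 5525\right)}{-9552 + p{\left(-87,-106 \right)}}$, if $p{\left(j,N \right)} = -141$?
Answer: $\frac{190}{359} \approx 0.52925$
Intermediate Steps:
$\frac{-11214 + \left(\left(Z{\left(71,-96 \right)} - 881\right) + 5525\right)}{-9552 + p{\left(-87,-106 \right)}} = \frac{-11214 + \left(\left(\left(-15\right) \left(-96\right) - 881\right) + 5525\right)}{-9552 - 141} = \frac{-11214 + \left(\left(1440 - 881\right) + 5525\right)}{-9693} = \left(-11214 + \left(559 + 5525\right)\right) \left(- \frac{1}{9693}\right) = \left(-11214 + 6084\right) \left(- \frac{1}{9693}\right) = \left(-5130\right) \left(- \frac{1}{9693}\right) = \frac{190}{359}$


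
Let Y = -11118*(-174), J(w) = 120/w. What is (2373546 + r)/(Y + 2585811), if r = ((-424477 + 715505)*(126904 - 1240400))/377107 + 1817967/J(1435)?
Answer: 23384730502491/4545741300536 ≈ 5.1443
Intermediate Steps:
Y = 1934532
r = 62993545016097/3016856 (r = ((-424477 + 715505)*(126904 - 1240400))/377107 + 1817967/((120/1435)) = (291028*(-1113496))*(1/377107) + 1817967/((120*(1/1435))) = -324058513888*1/377107 + 1817967/(24/287) = -324058513888/377107 + 1817967*(287/24) = -324058513888/377107 + 173918843/8 = 62993545016097/3016856 ≈ 2.0881e+7)
(2373546 + r)/(Y + 2585811) = (2373546 + 62993545016097/3016856)/(1934532 + 2585811) = (70154191507473/3016856)/4520343 = (70154191507473/3016856)*(1/4520343) = 23384730502491/4545741300536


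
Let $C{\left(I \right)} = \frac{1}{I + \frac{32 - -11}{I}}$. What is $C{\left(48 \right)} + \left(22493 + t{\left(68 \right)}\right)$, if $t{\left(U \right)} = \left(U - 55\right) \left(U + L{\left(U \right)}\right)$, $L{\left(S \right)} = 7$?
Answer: $\frac{55079444}{2347} \approx 23468.0$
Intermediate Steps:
$t{\left(U \right)} = \left(-55 + U\right) \left(7 + U\right)$ ($t{\left(U \right)} = \left(U - 55\right) \left(U + 7\right) = \left(-55 + U\right) \left(7 + U\right)$)
$C{\left(I \right)} = \frac{1}{I + \frac{43}{I}}$ ($C{\left(I \right)} = \frac{1}{I + \frac{32 + 11}{I}} = \frac{1}{I + \frac{43}{I}}$)
$C{\left(48 \right)} + \left(22493 + t{\left(68 \right)}\right) = \frac{48}{43 + 48^{2}} + \left(22493 - \left(3649 - 4624\right)\right) = \frac{48}{43 + 2304} + \left(22493 - -975\right) = \frac{48}{2347} + \left(22493 + 975\right) = 48 \cdot \frac{1}{2347} + 23468 = \frac{48}{2347} + 23468 = \frac{55079444}{2347}$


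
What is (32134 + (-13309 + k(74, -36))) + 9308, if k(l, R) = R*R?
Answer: 29429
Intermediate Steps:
k(l, R) = R**2
(32134 + (-13309 + k(74, -36))) + 9308 = (32134 + (-13309 + (-36)**2)) + 9308 = (32134 + (-13309 + 1296)) + 9308 = (32134 - 12013) + 9308 = 20121 + 9308 = 29429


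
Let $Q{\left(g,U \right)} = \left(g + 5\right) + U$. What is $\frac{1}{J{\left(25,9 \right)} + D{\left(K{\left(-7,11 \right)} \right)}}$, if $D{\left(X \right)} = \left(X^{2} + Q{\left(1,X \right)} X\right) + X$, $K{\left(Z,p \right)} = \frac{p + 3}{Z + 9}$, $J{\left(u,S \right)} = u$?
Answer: $\frac{1}{172} \approx 0.005814$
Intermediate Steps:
$Q{\left(g,U \right)} = 5 + U + g$ ($Q{\left(g,U \right)} = \left(5 + g\right) + U = 5 + U + g$)
$K{\left(Z,p \right)} = \frac{3 + p}{9 + Z}$
$D{\left(X \right)} = X + X^{2} + X \left(6 + X\right)$ ($D{\left(X \right)} = \left(X^{2} + \left(5 + X + 1\right) X\right) + X = \left(X^{2} + \left(6 + X\right) X\right) + X = \left(X^{2} + X \left(6 + X\right)\right) + X = X + X^{2} + X \left(6 + X\right)$)
$\frac{1}{J{\left(25,9 \right)} + D{\left(K{\left(-7,11 \right)} \right)}} = \frac{1}{25 + \frac{3 + 11}{9 - 7} \left(7 + 2 \frac{3 + 11}{9 - 7}\right)} = \frac{1}{25 + \frac{1}{2} \cdot 14 \left(7 + 2 \cdot \frac{1}{2} \cdot 14\right)} = \frac{1}{25 + 7 \left(7 + 2 \cdot 7\right)} = \frac{1}{25 + 7 \left(7 + 14\right)} = \frac{1}{25 + 7 \cdot 21} = \frac{1}{25 + 147} = \frac{1}{172}$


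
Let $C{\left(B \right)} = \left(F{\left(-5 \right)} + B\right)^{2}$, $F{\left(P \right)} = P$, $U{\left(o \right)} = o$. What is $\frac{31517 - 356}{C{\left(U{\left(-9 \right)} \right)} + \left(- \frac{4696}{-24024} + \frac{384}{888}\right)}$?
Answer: $\frac{3462329871}{21847523} \approx 158.48$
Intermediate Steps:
$C{\left(B \right)} = \left(-5 + B\right)^{2}$
$\frac{31517 - 356}{C{\left(U{\left(-9 \right)} \right)} + \left(- \frac{4696}{-24024} + \frac{384}{888}\right)} = \frac{31517 - 356}{\left(-5 - 9\right)^{2} + \left(- \frac{4696}{-24024} + \frac{384}{888}\right)} = \frac{31161}{\left(-14\right)^{2} + \left(\left(-4696\right) \left(- \frac{1}{24024}\right) + 384 \cdot \frac{1}{888}\right)} = \frac{31161}{196 + \left(\frac{587}{3003} + \frac{16}{37}\right)} = \frac{31161}{196 + \frac{69767}{111111}} = \frac{31161}{\frac{21847523}{111111}} = 31161 \cdot \frac{111111}{21847523} = \frac{3462329871}{21847523}$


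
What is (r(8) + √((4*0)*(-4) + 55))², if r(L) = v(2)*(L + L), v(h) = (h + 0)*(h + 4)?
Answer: (192 + √55)² ≈ 39767.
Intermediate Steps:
v(h) = h*(4 + h)
r(L) = 24*L (r(L) = (2*(4 + 2))*(L + L) = (2*6)*(2*L) = 12*(2*L) = 24*L)
(r(8) + √((4*0)*(-4) + 55))² = (24*8 + √((4*0)*(-4) + 55))² = (192 + √(0*(-4) + 55))² = (192 + √(0 + 55))² = (192 + √55)²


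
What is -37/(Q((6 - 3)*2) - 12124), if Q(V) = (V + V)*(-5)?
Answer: 37/12184 ≈ 0.0030368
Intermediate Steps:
Q(V) = -10*V (Q(V) = (2*V)*(-5) = -10*V)
-37/(Q((6 - 3)*2) - 12124) = -37/(-10*(6 - 3)*2 - 12124) = -37/(-30*2 - 12124) = -37/(-10*6 - 12124) = -37/(-60 - 12124) = -37/(-12184) = -1/12184*(-37) = 37/12184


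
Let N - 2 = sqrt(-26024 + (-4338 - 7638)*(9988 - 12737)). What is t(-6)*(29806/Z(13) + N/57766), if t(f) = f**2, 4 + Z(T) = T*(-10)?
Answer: -15495958152/1935161 + 2880*sqrt(1285)/28883 ≈ -8004.0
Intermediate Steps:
Z(T) = -4 - 10*T (Z(T) = -4 + T*(-10) = -4 - 10*T)
N = 2 + 160*sqrt(1285) (N = 2 + sqrt(-26024 + (-4338 - 7638)*(9988 - 12737)) = 2 + sqrt(-26024 - 11976*(-2749)) = 2 + sqrt(-26024 + 32922024) = 2 + sqrt(32896000) = 2 + 160*sqrt(1285) ≈ 5737.5)
t(-6)*(29806/Z(13) + N/57766) = (-6)**2*(29806/(-4 - 10*13) + (2 + 160*sqrt(1285))/57766) = 36*(29806/(-4 - 130) + (2 + 160*sqrt(1285))*(1/57766)) = 36*(29806/(-134) + (1/28883 + 80*sqrt(1285)/28883)) = 36*(29806*(-1/134) + (1/28883 + 80*sqrt(1285)/28883)) = 36*(-14903/67 + (1/28883 + 80*sqrt(1285)/28883)) = 36*(-430443282/1935161 + 80*sqrt(1285)/28883) = -15495958152/1935161 + 2880*sqrt(1285)/28883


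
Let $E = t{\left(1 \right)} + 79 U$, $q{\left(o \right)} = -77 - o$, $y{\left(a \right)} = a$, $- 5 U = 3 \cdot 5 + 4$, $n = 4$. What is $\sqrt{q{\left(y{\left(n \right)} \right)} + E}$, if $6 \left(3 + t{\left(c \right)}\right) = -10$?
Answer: $\frac{2 i \sqrt{21705}}{15} \approx 19.643 i$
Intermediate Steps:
$t{\left(c \right)} = - \frac{14}{3}$ ($t{\left(c \right)} = -3 + \frac{1}{6} \left(-10\right) = -3 - \frac{5}{3} = - \frac{14}{3}$)
$U = - \frac{19}{5}$ ($U = - \frac{3 \cdot 5 + 4}{5} = - \frac{15 + 4}{5} = \left(- \frac{1}{5}\right) 19 = - \frac{19}{5} \approx -3.8$)
$E = - \frac{4573}{15}$ ($E = - \frac{14}{3} + 79 \left(- \frac{19}{5}\right) = - \frac{14}{3} - \frac{1501}{5} = - \frac{4573}{15} \approx -304.87$)
$\sqrt{q{\left(y{\left(n \right)} \right)} + E} = \sqrt{\left(-77 - 4\right) - \frac{4573}{15}} = \sqrt{-81 - \frac{4573}{15}} = \sqrt{- \frac{5788}{15}} = \frac{2 i \sqrt{21705}}{15}$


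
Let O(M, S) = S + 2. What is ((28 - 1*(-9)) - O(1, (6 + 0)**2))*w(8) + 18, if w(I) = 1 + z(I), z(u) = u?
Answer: 9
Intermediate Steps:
O(M, S) = 2 + S
w(I) = 1 + I
((28 - 1*(-9)) - O(1, (6 + 0)**2))*w(8) + 18 = ((28 - 1*(-9)) - (2 + (6 + 0)**2))*(1 + 8) + 18 = ((28 + 9) - (2 + 6**2))*9 + 18 = (37 - (2 + 36))*9 + 18 = (37 - 1*38)*9 + 18 = (37 - 38)*9 + 18 = -1*9 + 18 = -9 + 18 = 9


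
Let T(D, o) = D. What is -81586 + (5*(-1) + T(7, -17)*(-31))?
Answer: -81808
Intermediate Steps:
-81586 + (5*(-1) + T(7, -17)*(-31)) = -81586 + (5*(-1) + 7*(-31)) = -81586 + (-5 - 217) = -81586 - 222 = -81808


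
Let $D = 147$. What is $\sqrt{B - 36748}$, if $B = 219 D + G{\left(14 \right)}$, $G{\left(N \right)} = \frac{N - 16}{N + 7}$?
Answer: $\frac{i \sqrt{2008797}}{21} \approx 67.491 i$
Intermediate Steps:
$G{\left(N \right)} = \frac{-16 + N}{7 + N}$
$B = \frac{676051}{21}$ ($B = 219 \cdot 147 + \frac{-16 + 14}{7 + 14} = 32193 + \frac{1}{21} \left(-2\right) = 32193 - \frac{2}{21} = \frac{676051}{21} \approx 32193.0$)
$\sqrt{B - 36748} = \sqrt{\frac{676051}{21} - 36748} = \sqrt{- \frac{95657}{21}} = \frac{i \sqrt{2008797}}{21}$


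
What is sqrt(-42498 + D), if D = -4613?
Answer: I*sqrt(47111) ≈ 217.05*I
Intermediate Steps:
sqrt(-42498 + D) = sqrt(-42498 - 4613) = sqrt(-47111) = I*sqrt(47111)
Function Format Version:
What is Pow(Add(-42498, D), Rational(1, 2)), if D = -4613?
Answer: Mul(I, Pow(47111, Rational(1, 2))) ≈ Mul(217.05, I)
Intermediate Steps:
Pow(Add(-42498, D), Rational(1, 2)) = Pow(Add(-42498, -4613), Rational(1, 2)) = Pow(-47111, Rational(1, 2)) = Mul(I, Pow(47111, Rational(1, 2)))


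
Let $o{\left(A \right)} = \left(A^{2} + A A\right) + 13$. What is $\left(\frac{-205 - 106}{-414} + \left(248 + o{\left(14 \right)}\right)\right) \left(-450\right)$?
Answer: $- \frac{6766325}{23} \approx -2.9419 \cdot 10^{5}$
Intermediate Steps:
$o{\left(A \right)} = 13 + 2 A^{2}$ ($o{\left(A \right)} = \left(A^{2} + A^{2}\right) + 13 = 2 A^{2} + 13 = 13 + 2 A^{2}$)
$\left(\frac{-205 - 106}{-414} + \left(248 + o{\left(14 \right)}\right)\right) \left(-450\right) = \left(\frac{-205 - 106}{-414} + \left(248 + \left(13 + 2 \cdot 14^{2}\right)\right)\right) \left(-450\right) = \left(\left(-205 - 106\right) \left(- \frac{1}{414}\right) + \left(248 + \left(13 + 2 \cdot 196\right)\right)\right) \left(-450\right) = \left(\left(-311\right) \left(- \frac{1}{414}\right) + \left(248 + \left(13 + 392\right)\right)\right) \left(-450\right) = \left(\frac{311}{414} + \left(248 + 405\right)\right) \left(-450\right) = \left(\frac{311}{414} + 653\right) \left(-450\right) = \frac{270653}{414} \left(-450\right) = - \frac{6766325}{23}$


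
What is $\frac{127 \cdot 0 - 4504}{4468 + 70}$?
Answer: $- \frac{2252}{2269} \approx -0.99251$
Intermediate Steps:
$\frac{127 \cdot 0 - 4504}{4468 + 70} = \frac{0 - 4504}{4538} = \left(-4504\right) \frac{1}{4538} = - \frac{2252}{2269}$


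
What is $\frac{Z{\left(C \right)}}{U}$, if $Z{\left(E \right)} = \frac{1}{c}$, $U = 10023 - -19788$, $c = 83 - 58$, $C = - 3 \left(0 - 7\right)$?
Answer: $\frac{1}{745275} \approx 1.3418 \cdot 10^{-6}$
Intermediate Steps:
$C = 21$ ($C = \left(-3\right) \left(-7\right) = 21$)
$c = 25$ ($c = 83 - 58 = 25$)
$U = 29811$ ($U = 10023 + 19788 = 29811$)
$Z{\left(E \right)} = \frac{1}{25}$
$\frac{Z{\left(C \right)}}{U} = \frac{1}{25 \cdot 29811} = \frac{1}{25} \cdot \frac{1}{29811} = \frac{1}{745275}$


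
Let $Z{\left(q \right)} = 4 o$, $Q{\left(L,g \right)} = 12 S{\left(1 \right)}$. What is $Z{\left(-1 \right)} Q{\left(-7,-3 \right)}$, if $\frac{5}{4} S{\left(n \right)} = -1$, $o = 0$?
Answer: $0$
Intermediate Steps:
$S{\left(n \right)} = - \frac{4}{5}$ ($S{\left(n \right)} = \frac{4}{5} \left(-1\right) = - \frac{4}{5}$)
$Q{\left(L,g \right)} = - \frac{48}{5}$ ($Q{\left(L,g \right)} = 12 \left(- \frac{4}{5}\right) = - \frac{48}{5}$)
$Z{\left(q \right)} = 0$ ($Z{\left(q \right)} = 4 \cdot 0 = 0$)
$Z{\left(-1 \right)} Q{\left(-7,-3 \right)} = 0 \left(- \frac{48}{5}\right) = 0$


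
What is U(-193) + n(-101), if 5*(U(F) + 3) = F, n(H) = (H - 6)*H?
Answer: 53827/5 ≈ 10765.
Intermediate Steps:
n(H) = H*(-6 + H) (n(H) = (-6 + H)*H = H*(-6 + H))
U(F) = -3 + F/5
U(-193) + n(-101) = (-3 + (⅕)*(-193)) - 101*(-6 - 101) = (-3 - 193/5) - 101*(-107) = -208/5 + 10807 = 53827/5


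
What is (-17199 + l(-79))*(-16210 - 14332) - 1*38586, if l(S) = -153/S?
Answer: 41490335562/79 ≈ 5.2519e+8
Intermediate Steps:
(-17199 + l(-79))*(-16210 - 14332) - 1*38586 = (-17199 - 153/(-79))*(-16210 - 14332) - 1*38586 = (-17199 - 153*(-1/79))*(-30542) - 38586 = (-17199 + 153/79)*(-30542) - 38586 = -1358568/79*(-30542) - 38586 = 41493383856/79 - 38586 = 41490335562/79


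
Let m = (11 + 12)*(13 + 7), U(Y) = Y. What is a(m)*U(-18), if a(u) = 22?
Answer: -396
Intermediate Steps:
m = 460 (m = 23*20 = 460)
a(m)*U(-18) = 22*(-18) = -396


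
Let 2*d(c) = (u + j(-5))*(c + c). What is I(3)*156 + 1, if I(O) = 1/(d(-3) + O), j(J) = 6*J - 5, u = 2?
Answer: 43/17 ≈ 2.5294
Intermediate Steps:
j(J) = -5 + 6*J
d(c) = -33*c (d(c) = ((2 + (-5 + 6*(-5)))*(c + c))/2 = ((2 + (-5 - 30))*(2*c))/2 = ((2 - 35)*(2*c))/2 = (-66*c)/2 = -33*c)
I(O) = 1/(99 + O) (I(O) = 1/(-33*(-3) + O) = 1/(99 + O))
I(3)*156 + 1 = 156/(99 + 3) + 1 = 156/102 + 1 = (1/102)*156 + 1 = 26/17 + 1 = 43/17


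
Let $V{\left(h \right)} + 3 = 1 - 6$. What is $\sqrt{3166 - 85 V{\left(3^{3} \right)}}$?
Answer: $\sqrt{3846} \approx 62.016$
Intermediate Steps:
$V{\left(h \right)} = -8$ ($V{\left(h \right)} = -3 + \left(1 - 6\right) = -3 - 5 = -8$)
$\sqrt{3166 - 85 V{\left(3^{3} \right)}} = \sqrt{3166 - -680} = \sqrt{3166 + 680} = \sqrt{3846}$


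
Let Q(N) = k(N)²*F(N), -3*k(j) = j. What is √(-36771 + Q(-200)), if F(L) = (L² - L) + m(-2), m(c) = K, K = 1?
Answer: 7*√32810389/3 ≈ 13365.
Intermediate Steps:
m(c) = 1
k(j) = -j/3
F(L) = 1 + L² - L (F(L) = (L² - L) + 1 = 1 + L² - L)
Q(N) = N²*(1 + N² - N)/9 (Q(N) = (-N/3)²*(1 + N² - N) = (N²/9)*(1 + N² - N) = N²*(1 + N² - N)/9)
√(-36771 + Q(-200)) = √(-36771 + (⅑)*(-200)²*(1 + (-200)² - 1*(-200))) = √(-36771 + (⅑)*40000*(1 + 40000 + 200)) = √(-36771 + (⅑)*40000*40201) = √(-36771 + 1608040000/9) = √(1607709061/9) = 7*√32810389/3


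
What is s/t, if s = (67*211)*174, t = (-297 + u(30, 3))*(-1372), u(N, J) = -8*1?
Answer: 1229919/209230 ≈ 5.8783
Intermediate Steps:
u(N, J) = -8
t = 418460 (t = (-297 - 8)*(-1372) = -305*(-1372) = 418460)
s = 2459838 (s = 14137*174 = 2459838)
s/t = 2459838/418460 = 2459838*(1/418460) = 1229919/209230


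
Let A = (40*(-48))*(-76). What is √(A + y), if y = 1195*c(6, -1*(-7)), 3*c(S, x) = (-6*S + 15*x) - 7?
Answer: 5*√61422/3 ≈ 413.06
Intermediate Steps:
A = 145920 (A = -1920*(-76) = 145920)
c(S, x) = -7/3 - 2*S + 5*x (c(S, x) = ((-6*S + 15*x) - 7)/3 = (-7 - 6*S + 15*x)/3 = -7/3 - 2*S + 5*x)
y = 74090/3 (y = 1195*(-7/3 - 2*6 + 5*(-1*(-7))) = 1195*(-7/3 - 12 + 5*7) = 1195*(-7/3 - 12 + 35) = 1195*(62/3) = 74090/3 ≈ 24697.)
√(A + y) = √(145920 + 74090/3) = √(511850/3) = 5*√61422/3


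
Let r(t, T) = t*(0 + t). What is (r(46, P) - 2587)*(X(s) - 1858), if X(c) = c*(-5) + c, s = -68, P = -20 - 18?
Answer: 747006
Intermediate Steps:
P = -38
X(c) = -4*c (X(c) = -5*c + c = -4*c)
r(t, T) = t**2 (r(t, T) = t*t = t**2)
(r(46, P) - 2587)*(X(s) - 1858) = (46**2 - 2587)*(-4*(-68) - 1858) = (2116 - 2587)*(272 - 1858) = -471*(-1586) = 747006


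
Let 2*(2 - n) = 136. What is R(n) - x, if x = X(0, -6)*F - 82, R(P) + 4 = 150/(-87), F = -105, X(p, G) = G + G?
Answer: -34328/29 ≈ -1183.7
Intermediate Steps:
X(p, G) = 2*G
n = -66 (n = 2 - 1/2*136 = 2 - 68 = -66)
R(P) = -166/29 (R(P) = -4 + 150/(-87) = -4 + 150*(-1/87) = -4 - 50/29 = -166/29)
x = 1178 (x = (2*(-6))*(-105) - 82 = -12*(-105) - 82 = 1260 - 82 = 1178)
R(n) - x = -166/29 - 1*1178 = -166/29 - 1178 = -34328/29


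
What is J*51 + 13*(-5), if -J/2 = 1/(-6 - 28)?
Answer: -62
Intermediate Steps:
J = 1/17 (J = -2/(-6 - 28) = -2/(-34) = -2*(-1/34) = 1/17 ≈ 0.058824)
J*51 + 13*(-5) = (1/17)*51 + 13*(-5) = 3 - 65 = -62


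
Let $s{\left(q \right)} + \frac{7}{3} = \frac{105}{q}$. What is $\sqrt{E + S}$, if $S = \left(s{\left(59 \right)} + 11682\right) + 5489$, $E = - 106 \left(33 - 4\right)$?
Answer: $\frac{\sqrt{441627567}}{177} \approx 118.73$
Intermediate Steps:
$s{\left(q \right)} = - \frac{7}{3} + \frac{105}{q}$
$E = -3074$ ($E = \left(-106\right) 29 = -3074$)
$S = \frac{3039169}{177}$ ($S = \left(\left(- \frac{7}{3} + \frac{105}{59}\right) + 11682\right) + 5489 = \left(- \frac{98}{177} + 11682\right) + 5489 = \frac{2067616}{177} + 5489 = \frac{3039169}{177} \approx 17170.0$)
$\sqrt{E + S} = \sqrt{-3074 + \frac{3039169}{177}} = \sqrt{\frac{2495071}{177}} = \frac{\sqrt{441627567}}{177}$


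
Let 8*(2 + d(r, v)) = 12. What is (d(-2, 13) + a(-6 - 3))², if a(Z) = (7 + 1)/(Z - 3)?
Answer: 49/36 ≈ 1.3611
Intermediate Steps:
d(r, v) = -½ (d(r, v) = -2 + (⅛)*12 = -2 + 3/2 = -½)
a(Z) = 8/(-3 + Z)
(d(-2, 13) + a(-6 - 3))² = (-½ + 8/(-3 + (-6 - 3)))² = (-½ + 8/(-3 - 9))² = (-½ + 8/(-12))² = (-½ + 8*(-1/12))² = (-½ - ⅔)² = (-7/6)² = 49/36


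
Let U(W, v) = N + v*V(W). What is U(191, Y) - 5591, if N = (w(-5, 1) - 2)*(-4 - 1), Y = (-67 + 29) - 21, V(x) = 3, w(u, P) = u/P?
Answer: -5733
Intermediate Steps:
Y = -59 (Y = -38 - 21 = -59)
N = 35 (N = (-5/1 - 2)*(-4 - 1) = (-5*1 - 2)*(-5) = (-5 - 2)*(-5) = -7*(-5) = 35)
U(W, v) = 35 + 3*v (U(W, v) = 35 + v*3 = 35 + 3*v)
U(191, Y) - 5591 = (35 + 3*(-59)) - 5591 = (35 - 177) - 5591 = -142 - 5591 = -5733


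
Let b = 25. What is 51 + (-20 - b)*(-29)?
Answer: 1356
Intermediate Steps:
51 + (-20 - b)*(-29) = 51 + (-20 - 1*25)*(-29) = 51 + (-20 - 25)*(-29) = 51 - 45*(-29) = 51 + 1305 = 1356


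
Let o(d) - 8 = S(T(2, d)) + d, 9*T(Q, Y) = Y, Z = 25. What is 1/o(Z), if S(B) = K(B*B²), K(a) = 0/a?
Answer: 1/33 ≈ 0.030303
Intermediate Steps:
T(Q, Y) = Y/9
K(a) = 0
S(B) = 0
o(d) = 8 + d (o(d) = 8 + (0 + d) = 8 + d)
1/o(Z) = 1/(8 + 25) = 1/33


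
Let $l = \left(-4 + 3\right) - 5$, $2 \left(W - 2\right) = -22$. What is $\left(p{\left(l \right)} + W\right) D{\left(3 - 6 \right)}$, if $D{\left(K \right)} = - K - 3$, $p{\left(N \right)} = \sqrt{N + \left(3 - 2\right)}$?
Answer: $0$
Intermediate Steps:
$W = -9$ ($W = 2 + \frac{1}{2} \left(-22\right) = 2 - 11 = -9$)
$l = -6$ ($l = -1 - 5 = -6$)
$p{\left(N \right)} = \sqrt{1 + N}$ ($p{\left(N \right)} = \sqrt{N + 1} = \sqrt{1 + N}$)
$D{\left(K \right)} = -3 - K$
$\left(p{\left(l \right)} + W\right) D{\left(3 - 6 \right)} = \left(\sqrt{1 - 6} - 9\right) \left(-3 - \left(3 - 6\right)\right) = \left(\sqrt{-5} - 9\right) \left(-3 - -3\right) = \left(i \sqrt{5} - 9\right) \left(-3 + 3\right) = \left(-9 + i \sqrt{5}\right) 0 = 0$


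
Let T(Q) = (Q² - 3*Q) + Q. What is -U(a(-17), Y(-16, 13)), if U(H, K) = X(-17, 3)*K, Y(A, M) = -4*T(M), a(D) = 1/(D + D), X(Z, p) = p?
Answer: 1716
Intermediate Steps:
T(Q) = Q² - 2*Q
a(D) = 1/(2*D)
Y(A, M) = -4*M*(-2 + M)
U(H, K) = 3*K
-U(a(-17), Y(-16, 13)) = -3*4*13*(2 - 1*13) = -3*4*13*(2 - 13) = -3*4*13*(-11) = -3*(-572) = -1*(-1716) = 1716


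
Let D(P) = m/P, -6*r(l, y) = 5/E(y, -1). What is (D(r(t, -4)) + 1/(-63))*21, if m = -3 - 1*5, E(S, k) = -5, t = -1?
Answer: -3025/3 ≈ -1008.3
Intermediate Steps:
r(l, y) = 1/6 (r(l, y) = -5/(6*(-5)) = -5*(-1)/(6*5) = -1/6*(-1) = 1/6)
m = -8 (m = -3 - 5 = -8)
D(P) = -8/P
(D(r(t, -4)) + 1/(-63))*21 = (-8/1/6 + 1/(-63))*21 = (-8*6 - 1/63)*21 = (-48 - 1/63)*21 = -3025/63*21 = -3025/3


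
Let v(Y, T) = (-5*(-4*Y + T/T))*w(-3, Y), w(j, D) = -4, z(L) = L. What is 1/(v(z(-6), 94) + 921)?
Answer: 1/1421 ≈ 0.00070373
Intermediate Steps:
v(Y, T) = 20 - 80*Y (v(Y, T) = -5*(-4*Y + T/T)*(-4) = -5*(-4*Y + 1)*(-4) = -5*(1 - 4*Y)*(-4) = (-5 + 20*Y)*(-4) = 20 - 80*Y)
1/(v(z(-6), 94) + 921) = 1/((20 - 80*(-6)) + 921) = 1/((20 + 480) + 921) = 1/(500 + 921) = 1/1421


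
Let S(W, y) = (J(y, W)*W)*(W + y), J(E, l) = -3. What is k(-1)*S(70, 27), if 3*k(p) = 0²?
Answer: 0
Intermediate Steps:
k(p) = 0 (k(p) = (⅓)*0² = (⅓)*0 = 0)
S(W, y) = -3*W*(W + y) (S(W, y) = (-3*W)*(W + y) = -3*W*(W + y))
k(-1)*S(70, 27) = 0*(-3*70*(70 + 27)) = 0*(-3*70*97) = 0*(-20370) = 0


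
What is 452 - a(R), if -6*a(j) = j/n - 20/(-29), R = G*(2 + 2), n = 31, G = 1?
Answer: 1219412/2697 ≈ 452.14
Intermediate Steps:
R = 4 (R = 1*(2 + 2) = 1*4 = 4)
a(j) = -10/87 - j/186 (a(j) = -(j/31 - 20/(-29))/6 = -(j*(1/31) - 20*(-1/29))/6 = -(j/31 + 20/29)/6 = -(20/29 + j/31)/6 = -10/87 - j/186)
452 - a(R) = 452 - (-10/87 - 1/186*4) = 452 - (-10/87 - 2/93) = 452 - 1*(-368/2697) = 452 + 368/2697 = 1219412/2697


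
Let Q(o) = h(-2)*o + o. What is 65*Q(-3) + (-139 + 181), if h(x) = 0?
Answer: -153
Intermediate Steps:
Q(o) = o (Q(o) = 0*o + o = 0 + o = o)
65*Q(-3) + (-139 + 181) = 65*(-3) + (-139 + 181) = -195 + 42 = -153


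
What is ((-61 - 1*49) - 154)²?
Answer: 69696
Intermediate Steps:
((-61 - 1*49) - 154)² = ((-61 - 49) - 154)² = (-110 - 154)² = (-264)² = 69696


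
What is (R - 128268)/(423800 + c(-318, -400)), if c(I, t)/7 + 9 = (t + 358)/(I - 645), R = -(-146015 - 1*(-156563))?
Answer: -44559936/136019675 ≈ -0.32760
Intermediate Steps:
R = -10548 (R = -(-146015 + 156563) = -1*10548 = -10548)
c(I, t) = -63 + 7*(358 + t)/(-645 + I) (c(I, t) = -63 + 7*((t + 358)/(I - 645)) = -63 + 7*((358 + t)/(-645 + I)) = -63 + 7*(358 + t)/(-645 + I))
(R - 128268)/(423800 + c(-318, -400)) = (-10548 - 128268)/(423800 + 7*(6163 - 400 - 9*(-318))/(-645 - 318)) = -138816/(423800 + 7*(6163 - 400 + 2862)/(-963)) = -138816/(423800 + 7*(-1/963)*8625) = -138816/(423800 - 20125/321) = -138816/136019675/321 = -138816*321/136019675 = -44559936/136019675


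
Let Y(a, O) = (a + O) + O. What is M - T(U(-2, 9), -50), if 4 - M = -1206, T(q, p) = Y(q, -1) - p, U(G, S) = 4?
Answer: 1158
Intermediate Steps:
Y(a, O) = a + 2*O (Y(a, O) = (O + a) + O = a + 2*O)
T(q, p) = -2 + q - p (T(q, p) = (q + 2*(-1)) - p = (q - 2) - p = (-2 + q) - p = -2 + q - p)
M = 1210 (M = 4 - 1*(-1206) = 4 + 1206 = 1210)
M - T(U(-2, 9), -50) = 1210 - (-2 + 4 - 1*(-50)) = 1210 - (-2 + 4 + 50) = 1210 - 1*52 = 1210 - 52 = 1158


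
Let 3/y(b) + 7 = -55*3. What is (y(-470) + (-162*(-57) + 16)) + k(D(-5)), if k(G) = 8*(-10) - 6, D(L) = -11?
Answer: 1576205/172 ≈ 9164.0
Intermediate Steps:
y(b) = -3/172 (y(b) = 3/(-7 - 55*3) = 3/(-7 - 165) = 3/(-172) = 3*(-1/172) = -3/172)
k(G) = -86 (k(G) = -80 - 6 = -86)
(y(-470) + (-162*(-57) + 16)) + k(D(-5)) = (-3/172 + (-162*(-57) + 16)) - 86 = (-3/172 + (9234 + 16)) - 86 = (-3/172 + 9250) - 86 = 1590997/172 - 86 = 1576205/172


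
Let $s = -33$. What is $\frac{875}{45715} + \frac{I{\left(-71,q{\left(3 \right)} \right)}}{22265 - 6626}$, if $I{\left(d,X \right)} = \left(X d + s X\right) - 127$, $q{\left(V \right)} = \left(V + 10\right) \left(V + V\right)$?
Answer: $- \frac{72592352}{142987377} \approx -0.50768$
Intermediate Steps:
$q{\left(V \right)} = 2 V \left(10 + V\right)$ ($q{\left(V \right)} = \left(10 + V\right) 2 V = 2 V \left(10 + V\right)$)
$I{\left(d,X \right)} = -127 - 33 X + X d$ ($I{\left(d,X \right)} = \left(X d - 33 X\right) - 127 = \left(- 33 X + X d\right) - 127 = -127 - 33 X + X d$)
$\frac{875}{45715} + \frac{I{\left(-71,q{\left(3 \right)} \right)}}{22265 - 6626} = \frac{875}{45715} + \frac{-127 - 33 \cdot 2 \cdot 3 \left(10 + 3\right) + 2 \cdot 3 \left(10 + 3\right) \left(-71\right)}{22265 - 6626} = 875 \cdot \frac{1}{45715} + \frac{-127 - 33 \cdot 2 \cdot 3 \cdot 13 + 2 \cdot 3 \cdot 13 \left(-71\right)}{22265 - 6626} = \frac{175}{9143} + \frac{-127 - 2574 + 78 \left(-71\right)}{15639} = \frac{175}{9143} + \left(-127 - 2574 - 5538\right) \frac{1}{15639} = \frac{175}{9143} - \frac{8239}{15639} = - \frac{72592352}{142987377}$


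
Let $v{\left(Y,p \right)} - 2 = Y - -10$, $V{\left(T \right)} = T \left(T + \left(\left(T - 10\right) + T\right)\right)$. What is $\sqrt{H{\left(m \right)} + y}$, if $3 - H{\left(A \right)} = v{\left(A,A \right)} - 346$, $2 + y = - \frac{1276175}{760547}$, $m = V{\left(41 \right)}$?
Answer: $\frac{i \sqrt{2487070206188007}}{760547} \approx 65.572 i$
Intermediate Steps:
$V{\left(T \right)} = T \left(-10 + 3 T\right)$ ($V{\left(T \right)} = T \left(T + \left(\left(-10 + T\right) + T\right)\right) = T \left(T + \left(-10 + 2 T\right)\right) = T \left(-10 + 3 T\right)$)
$m = 4633$ ($m = 41 \left(-10 + 3 \cdot 41\right) = 41 \left(-10 + 123\right) = 41 \cdot 113 = 4633$)
$y = - \frac{2797269}{760547}$ ($y = -2 - \frac{1276175}{760547} = - \frac{2797269}{760547} \approx -3.678$)
$v{\left(Y,p \right)} = 12 + Y$ ($v{\left(Y,p \right)} = 2 + \left(Y - -10\right) = 2 + \left(Y + 10\right) = 2 + \left(10 + Y\right) = 12 + Y$)
$H{\left(A \right)} = 337 - A$ ($H{\left(A \right)} = 3 - \left(\left(12 + A\right) - 346\right) = 3 - \left(-334 + A\right) = 337 - A$)
$\sqrt{H{\left(m \right)} + y} = \sqrt{\left(337 - 4633\right) - \frac{2797269}{760547}} = \sqrt{-4296 - \frac{2797269}{760547}} = \sqrt{- \frac{3270107181}{760547}} = \frac{i \sqrt{2487070206188007}}{760547}$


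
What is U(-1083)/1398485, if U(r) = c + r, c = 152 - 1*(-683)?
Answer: -248/1398485 ≈ -0.00017733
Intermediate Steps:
c = 835 (c = 152 + 683 = 835)
U(r) = 835 + r
U(-1083)/1398485 = (835 - 1083)/1398485 = -248*1/1398485 = -248/1398485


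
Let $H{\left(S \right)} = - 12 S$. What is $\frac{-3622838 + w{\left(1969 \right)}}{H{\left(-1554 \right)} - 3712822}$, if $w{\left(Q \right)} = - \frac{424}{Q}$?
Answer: $\frac{3566684223}{3636914303} \approx 0.98069$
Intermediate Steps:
$\frac{-3622838 + w{\left(1969 \right)}}{H{\left(-1554 \right)} - 3712822} = \frac{-3622838 - \frac{424}{1969}}{\left(-12\right) \left(-1554\right) - 3712822} = \frac{-3622838 - \frac{424}{1969}}{18648 - 3712822} = \frac{-3622838 - \frac{424}{1969}}{-3694174} = \left(- \frac{7133368446}{1969}\right) \left(- \frac{1}{3694174}\right) = \frac{3566684223}{3636914303}$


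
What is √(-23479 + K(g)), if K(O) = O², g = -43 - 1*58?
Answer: I*√13278 ≈ 115.23*I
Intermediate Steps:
g = -101 (g = -43 - 58 = -101)
√(-23479 + K(g)) = √(-23479 + (-101)²) = √(-23479 + 10201) = √(-13278) = I*√13278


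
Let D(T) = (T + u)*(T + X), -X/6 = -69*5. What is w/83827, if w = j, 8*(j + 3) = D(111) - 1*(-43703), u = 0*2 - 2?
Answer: 35176/83827 ≈ 0.41963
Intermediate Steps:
X = 2070 (X = -(-414)*5 = -6*(-345) = 2070)
u = -2 (u = 0 - 2 = -2)
D(T) = (-2 + T)*(2070 + T) (D(T) = (T - 2)*(T + 2070) = (-2 + T)*(2070 + T))
j = 35176 (j = -3 + ((-4140 + 111**2 + 2068*111) - 1*(-43703))/8 = -3 + ((-4140 + 12321 + 229548) + 43703)/8 = -3 + (237729 + 43703)/8 = -3 + (1/8)*281432 = -3 + 35179 = 35176)
w = 35176
w/83827 = 35176/83827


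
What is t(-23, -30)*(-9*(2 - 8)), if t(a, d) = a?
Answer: -1242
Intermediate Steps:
t(-23, -30)*(-9*(2 - 8)) = -(-207)*(2 - 8) = -(-207)*(-6) = -23*54 = -1242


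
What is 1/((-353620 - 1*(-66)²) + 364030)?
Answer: 1/6054 ≈ 0.00016518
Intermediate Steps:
1/((-353620 - 1*(-66)²) + 364030) = 1/((-353620 - 1*4356) + 364030) = 1/((-353620 - 4356) + 364030) = 1/(-357976 + 364030) = 1/6054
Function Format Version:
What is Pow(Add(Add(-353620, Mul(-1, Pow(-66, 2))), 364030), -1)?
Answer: Rational(1, 6054) ≈ 0.00016518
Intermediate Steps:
Pow(Add(Add(-353620, Mul(-1, Pow(-66, 2))), 364030), -1) = Pow(Add(Add(-353620, Mul(-1, 4356)), 364030), -1) = Pow(Add(Add(-353620, -4356), 364030), -1) = Pow(Add(-357976, 364030), -1) = Pow(6054, -1) = Rational(1, 6054)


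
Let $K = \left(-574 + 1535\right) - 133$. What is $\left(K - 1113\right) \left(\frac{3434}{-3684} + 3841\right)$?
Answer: $- \frac{671973475}{614} \approx -1.0944 \cdot 10^{6}$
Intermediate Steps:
$K = 828$ ($K = 961 - 133 = 828$)
$\left(K - 1113\right) \left(\frac{3434}{-3684} + 3841\right) = \left(828 - 1113\right) \left(\frac{3434}{-3684} + 3841\right) = - 285 \left(3434 \left(- \frac{1}{3684}\right) + 3841\right) = - 285 \left(- \frac{1717}{1842} + 3841\right) = \left(-285\right) \frac{7073405}{1842} = - \frac{671973475}{614}$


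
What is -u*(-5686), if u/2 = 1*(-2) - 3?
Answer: -56860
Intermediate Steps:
u = -10 (u = 2*(1*(-2) - 3) = 2*(-2 - 3) = 2*(-5) = -10)
-u*(-5686) = -1*(-10)*(-5686) = 10*(-5686) = -56860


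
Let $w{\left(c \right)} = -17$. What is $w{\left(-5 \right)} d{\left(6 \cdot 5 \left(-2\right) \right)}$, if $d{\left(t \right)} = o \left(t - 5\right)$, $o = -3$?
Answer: $-3315$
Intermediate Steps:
$d{\left(t \right)} = 15 - 3 t$ ($d{\left(t \right)} = - 3 \left(t - 5\right) = - 3 \left(-5 + t\right) = 15 - 3 t$)
$w{\left(-5 \right)} d{\left(6 \cdot 5 \left(-2\right) \right)} = - 17 \left(15 - 3 \cdot 6 \cdot 5 \left(-2\right)\right) = - 17 \left(15 - 3 \cdot 30 \left(-2\right)\right) = - 17 \left(15 - -180\right) = - 17 \left(15 + 180\right) = \left(-17\right) 195 = -3315$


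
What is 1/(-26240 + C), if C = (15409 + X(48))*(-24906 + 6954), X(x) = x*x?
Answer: -1/318010016 ≈ -3.1446e-9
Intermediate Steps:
X(x) = x²
C = -317983776 (C = (15409 + 48²)*(-24906 + 6954) = (15409 + 2304)*(-17952) = 17713*(-17952) = -317983776)
1/(-26240 + C) = 1/(-26240 - 317983776) = 1/(-318010016) = -1/318010016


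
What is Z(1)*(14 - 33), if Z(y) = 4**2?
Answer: -304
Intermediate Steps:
Z(y) = 16
Z(1)*(14 - 33) = 16*(14 - 33) = 16*(-19) = -304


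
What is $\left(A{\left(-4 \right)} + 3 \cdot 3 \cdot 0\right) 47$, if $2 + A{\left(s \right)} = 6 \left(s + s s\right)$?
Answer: $3290$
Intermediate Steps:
$A{\left(s \right)} = -2 + 6 s + 6 s^{2}$ ($A{\left(s \right)} = -2 + 6 \left(s + s s\right) = -2 + 6 \left(s + s^{2}\right) = -2 + \left(6 s + 6 s^{2}\right) = -2 + 6 s + 6 s^{2}$)
$\left(A{\left(-4 \right)} + 3 \cdot 3 \cdot 0\right) 47 = \left(\left(-2 + 6 \left(-4\right) + 6 \left(-4\right)^{2}\right) + 3 \cdot 3 \cdot 0\right) 47 = \left(\left(-2 - 24 + 6 \cdot 16\right) + 9 \cdot 0\right) 47 = \left(\left(-2 - 24 + 96\right) + 0\right) 47 = \left(70 + 0\right) 47 = 70 \cdot 47 = 3290$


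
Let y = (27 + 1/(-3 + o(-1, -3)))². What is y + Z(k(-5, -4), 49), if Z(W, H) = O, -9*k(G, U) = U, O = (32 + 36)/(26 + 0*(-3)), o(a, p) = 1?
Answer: 36653/52 ≈ 704.87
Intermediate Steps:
O = 34/13 (O = 68/(26 + 0) = 68/26 = 68*(1/26) = 34/13 ≈ 2.6154)
k(G, U) = -U/9
Z(W, H) = 34/13
y = 2809/4 (y = (27 + 1/(-3 + 1))² = (27 + 1/(-2))² = (27 - ½)² = (53/2)² = 2809/4 ≈ 702.25)
y + Z(k(-5, -4), 49) = 2809/4 + 34/13 = 36653/52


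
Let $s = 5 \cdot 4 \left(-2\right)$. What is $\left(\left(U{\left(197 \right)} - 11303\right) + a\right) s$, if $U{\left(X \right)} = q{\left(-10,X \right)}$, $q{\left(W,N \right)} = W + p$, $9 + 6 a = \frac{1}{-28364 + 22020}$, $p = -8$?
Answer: $\frac{2154898205}{4758} \approx 4.529 \cdot 10^{5}$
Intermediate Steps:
$a = - \frac{57097}{38064}$ ($a = - \frac{3}{2} + \frac{1}{6 \left(-28364 + 22020\right)} = - \frac{3}{2} + \frac{1}{6 \left(-6344\right)} = - \frac{3}{2} + \frac{1}{6} \left(- \frac{1}{6344}\right) = - \frac{3}{2} - \frac{1}{38064} = - \frac{57097}{38064} \approx -1.5$)
$q{\left(W,N \right)} = -8 + W$ ($q{\left(W,N \right)} = W - 8 = -8 + W$)
$U{\left(X \right)} = -18$ ($U{\left(X \right)} = -8 - 10 = -18$)
$s = -40$ ($s = 20 \left(-2\right) = -40$)
$\left(\left(U{\left(197 \right)} - 11303\right) + a\right) s = \left(\left(-18 - 11303\right) - \frac{57097}{38064}\right) \left(-40\right) = \left(-11321 - \frac{57097}{38064}\right) \left(-40\right) = \left(- \frac{430979641}{38064}\right) \left(-40\right) = \frac{2154898205}{4758}$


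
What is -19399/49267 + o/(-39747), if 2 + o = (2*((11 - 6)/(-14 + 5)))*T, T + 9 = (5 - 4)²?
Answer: -365395949/927575739 ≈ -0.39393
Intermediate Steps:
T = -8 (T = -9 + (5 - 4)² = -9 + 1² = -9 + 1 = -8)
o = 62/9 (o = -2 + (2*((11 - 6)/(-14 + 5)))*(-8) = -2 + (2*(5/(-9)))*(-8) = -2 + (2*(5*(-⅑)))*(-8) = -2 + (2*(-5/9))*(-8) = -2 - 10/9*(-8) = -2 + 80/9 = 62/9 ≈ 6.8889)
-19399/49267 + o/(-39747) = -19399/49267 + (62/9)/(-39747) = -19399*1/49267 + (62/9)*(-1/39747) = -1021/2593 - 62/357723 = -365395949/927575739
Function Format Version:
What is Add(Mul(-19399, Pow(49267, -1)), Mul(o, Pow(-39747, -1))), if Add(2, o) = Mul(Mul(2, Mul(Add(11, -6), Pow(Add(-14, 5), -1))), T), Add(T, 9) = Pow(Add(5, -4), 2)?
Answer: Rational(-365395949, 927575739) ≈ -0.39393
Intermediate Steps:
T = -8 (T = Add(-9, Pow(Add(5, -4), 2)) = Add(-9, Pow(1, 2)) = Add(-9, 1) = -8)
o = Rational(62, 9) (o = Add(-2, Mul(Mul(2, Mul(Add(11, -6), Pow(Add(-14, 5), -1))), -8)) = Add(-2, Mul(Mul(2, Mul(5, Pow(-9, -1))), -8)) = Add(-2, Mul(Mul(2, Mul(5, Rational(-1, 9))), -8)) = Add(-2, Mul(Mul(2, Rational(-5, 9)), -8)) = Add(-2, Mul(Rational(-10, 9), -8)) = Add(-2, Rational(80, 9)) = Rational(62, 9) ≈ 6.8889)
Add(Mul(-19399, Pow(49267, -1)), Mul(o, Pow(-39747, -1))) = Add(Mul(-19399, Pow(49267, -1)), Mul(Rational(62, 9), Pow(-39747, -1))) = Add(Mul(-19399, Rational(1, 49267)), Mul(Rational(62, 9), Rational(-1, 39747))) = Add(Rational(-1021, 2593), Rational(-62, 357723)) = Rational(-365395949, 927575739)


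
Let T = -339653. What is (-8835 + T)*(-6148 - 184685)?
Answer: 66503010504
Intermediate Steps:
(-8835 + T)*(-6148 - 184685) = (-8835 - 339653)*(-6148 - 184685) = -348488*(-190833) = 66503010504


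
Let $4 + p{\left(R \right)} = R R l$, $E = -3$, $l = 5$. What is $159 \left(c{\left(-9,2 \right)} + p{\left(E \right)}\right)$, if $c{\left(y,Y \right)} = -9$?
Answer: $5088$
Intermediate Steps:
$p{\left(R \right)} = -4 + 5 R^{2}$ ($p{\left(R \right)} = -4 + R R 5 = -4 + R^{2} \cdot 5 = -4 + 5 R^{2}$)
$159 \left(c{\left(-9,2 \right)} + p{\left(E \right)}\right) = 159 \left(-9 - \left(4 - 5 \left(-3\right)^{2}\right)\right) = 159 \left(-9 + \left(-4 + 5 \cdot 9\right)\right) = 159 \left(-9 + \left(-4 + 45\right)\right) = 159 \left(-9 + 41\right) = 159 \cdot 32 = 5088$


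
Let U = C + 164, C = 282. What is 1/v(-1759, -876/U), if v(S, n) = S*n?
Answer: 223/770442 ≈ 0.00028944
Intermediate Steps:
U = 446 (U = 282 + 164 = 446)
1/v(-1759, -876/U) = 1/(-(-1540884)/446) = 1/(-1759*(-438/223)) = 1/(770442/223) = 223/770442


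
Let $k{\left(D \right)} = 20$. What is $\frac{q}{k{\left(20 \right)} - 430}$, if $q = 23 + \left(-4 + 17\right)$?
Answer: $- \frac{18}{205} \approx -0.087805$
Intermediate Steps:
$q = 36$ ($q = 23 + 13 = 36$)
$\frac{q}{k{\left(20 \right)} - 430} = \frac{36}{20 - 430} = \frac{36}{-410} = 36 \left(- \frac{1}{410}\right) = - \frac{18}{205}$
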